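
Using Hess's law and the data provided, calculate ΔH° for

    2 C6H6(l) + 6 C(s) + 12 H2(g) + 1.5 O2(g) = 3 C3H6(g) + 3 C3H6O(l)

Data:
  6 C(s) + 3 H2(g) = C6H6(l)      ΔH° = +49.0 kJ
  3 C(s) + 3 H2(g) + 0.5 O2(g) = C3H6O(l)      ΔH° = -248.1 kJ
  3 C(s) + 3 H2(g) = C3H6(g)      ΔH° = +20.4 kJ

equation 1 reversed and × 2: (-2)·(+49.0) = -98.0 kJ
equation 2 × 3: (3)·(-248.1) = -744.3 kJ
equation 3 × 3: (3)·(+20.4) = +61.2 kJ
Combining the equations, ΔH° = (-2)·(+49.0) + (3)·(-248.1) + (3)·(+20.4) = -781.1 kJ

ΔH° = -781.1 kJ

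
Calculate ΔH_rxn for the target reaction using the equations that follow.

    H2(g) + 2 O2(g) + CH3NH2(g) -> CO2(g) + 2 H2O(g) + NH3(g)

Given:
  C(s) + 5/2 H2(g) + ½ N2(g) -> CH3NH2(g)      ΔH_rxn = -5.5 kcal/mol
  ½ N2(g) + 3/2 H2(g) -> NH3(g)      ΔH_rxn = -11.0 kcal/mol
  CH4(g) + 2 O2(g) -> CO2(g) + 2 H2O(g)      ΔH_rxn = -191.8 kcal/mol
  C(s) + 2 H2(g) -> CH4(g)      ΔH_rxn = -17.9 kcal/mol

ΔH_rxn = -215.2 kcal/mol

equation 1 reversed (reverse to put CH3NH2(g) on the reactant side): +5.5 kcal/mol
equation 2 as written (NH3(g) already on the product side): -11.0 kcal/mol
equation 3 as written (CO2(g) already on the product side): -191.8 kcal/mol
equation 4 as written: -17.9 kcal/mol
ΔH_rxn = (-1)·(-5.5) + (1)·(-11.0) + (1)·(-191.8) + (1)·(-17.9) = -215.2 kcal/mol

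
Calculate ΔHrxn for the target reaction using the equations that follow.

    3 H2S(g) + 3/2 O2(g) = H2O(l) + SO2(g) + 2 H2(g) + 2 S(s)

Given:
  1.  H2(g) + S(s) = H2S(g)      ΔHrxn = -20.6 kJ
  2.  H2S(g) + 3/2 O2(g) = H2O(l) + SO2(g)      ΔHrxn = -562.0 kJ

eq. 1 reversed and × 2: (-2)·(-20.6) = +41.2 kJ
eq. 2 as written: -562.0 kJ
Combining the equations, ΔHrxn = (-2)·(-20.6) + (1)·(-562.0) = -520.8 kJ

ΔHrxn = -520.8 kJ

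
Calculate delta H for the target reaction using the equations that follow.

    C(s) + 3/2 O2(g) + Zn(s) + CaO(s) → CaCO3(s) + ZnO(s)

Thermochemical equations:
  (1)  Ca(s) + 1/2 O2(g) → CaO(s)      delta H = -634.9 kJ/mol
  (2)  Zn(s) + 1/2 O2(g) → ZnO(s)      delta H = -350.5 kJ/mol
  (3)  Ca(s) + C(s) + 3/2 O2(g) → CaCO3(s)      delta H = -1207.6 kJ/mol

delta H = -923.2 kJ/mol

(1) reversed: +634.9 kJ/mol
(2) as written: -350.5 kJ/mol
(3) as written: -1207.6 kJ/mol
delta H = (+634.9) + (-350.5) + (-1207.6) = -923.2 kJ/mol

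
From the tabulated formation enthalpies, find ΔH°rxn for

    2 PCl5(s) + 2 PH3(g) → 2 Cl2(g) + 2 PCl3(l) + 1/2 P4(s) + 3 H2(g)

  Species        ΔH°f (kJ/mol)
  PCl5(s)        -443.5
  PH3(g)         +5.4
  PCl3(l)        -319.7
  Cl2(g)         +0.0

ΔH°rxn = Σ nΔHf°(products) − Σ nΔHf°(reactants).
Products: 2·(+0.0) + 2·(-319.7) + 1/2·(+0.0) + 3·(+0.0) = -639.4
Reactants: 2·(-443.5) + 2·(+5.4) = -876.2
ΔH°rxn = (-639.4) − (-876.2) = 236.8 kJ/mol

ΔH°rxn = 236.8 kJ/mol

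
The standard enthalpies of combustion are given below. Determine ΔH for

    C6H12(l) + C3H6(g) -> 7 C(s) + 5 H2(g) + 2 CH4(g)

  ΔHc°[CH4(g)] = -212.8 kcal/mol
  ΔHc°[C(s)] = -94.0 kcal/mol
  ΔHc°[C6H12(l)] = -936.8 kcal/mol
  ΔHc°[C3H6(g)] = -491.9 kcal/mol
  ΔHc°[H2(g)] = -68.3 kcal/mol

ΔH = -3.6 kcal/mol

With combustion enthalpies, reactants minus products:
= [1·(-936.8) + 1·(-491.9)] − [7·(-94.0) + 5·(-68.3) + 2·(-212.8)]
= -3.6 kcal/mol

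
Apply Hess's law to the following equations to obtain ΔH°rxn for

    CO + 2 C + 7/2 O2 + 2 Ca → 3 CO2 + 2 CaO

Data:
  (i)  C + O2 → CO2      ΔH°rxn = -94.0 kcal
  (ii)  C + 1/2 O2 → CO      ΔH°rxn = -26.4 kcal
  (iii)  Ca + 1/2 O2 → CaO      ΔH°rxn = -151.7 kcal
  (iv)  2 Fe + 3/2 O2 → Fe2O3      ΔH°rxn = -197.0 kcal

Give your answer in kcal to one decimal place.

(i) × 3 (scale by 3 for the 3 CO2): (3)·(-94.0) = -282.0 kcal
(ii) reversed (CO must end up as a reactant): +26.4 kcal
(iii) × 2 (scale by 2 for the 2 CaO): (2)·(-151.7) = -303.4 kcal
(iv): not needed (Fe2O3 appears nowhere else).
ΔH°rxn = (3)·(-94.0) + (-1)·(-26.4) + (2)·(-151.7) = -559.0 kcal

ΔH°rxn = -559.0 kcal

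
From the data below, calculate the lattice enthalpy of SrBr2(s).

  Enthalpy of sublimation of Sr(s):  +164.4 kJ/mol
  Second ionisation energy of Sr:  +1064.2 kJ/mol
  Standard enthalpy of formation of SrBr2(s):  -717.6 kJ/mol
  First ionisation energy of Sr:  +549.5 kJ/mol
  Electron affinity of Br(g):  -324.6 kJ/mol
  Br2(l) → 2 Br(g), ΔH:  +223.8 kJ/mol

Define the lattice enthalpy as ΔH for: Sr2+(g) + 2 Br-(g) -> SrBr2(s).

ΔHf° = 1·ΔHsub + 1·(ΣIE) + 1·D(Br2) + 2·EA + U
-717.6 = 1·(+164.4) + 1·(+1613.7) + 1·(+223.8) + 2·(-324.6) + U
U = -717.6 − (+1352.7) = -2070.3 kJ/mol

U = -2070.3 kJ/mol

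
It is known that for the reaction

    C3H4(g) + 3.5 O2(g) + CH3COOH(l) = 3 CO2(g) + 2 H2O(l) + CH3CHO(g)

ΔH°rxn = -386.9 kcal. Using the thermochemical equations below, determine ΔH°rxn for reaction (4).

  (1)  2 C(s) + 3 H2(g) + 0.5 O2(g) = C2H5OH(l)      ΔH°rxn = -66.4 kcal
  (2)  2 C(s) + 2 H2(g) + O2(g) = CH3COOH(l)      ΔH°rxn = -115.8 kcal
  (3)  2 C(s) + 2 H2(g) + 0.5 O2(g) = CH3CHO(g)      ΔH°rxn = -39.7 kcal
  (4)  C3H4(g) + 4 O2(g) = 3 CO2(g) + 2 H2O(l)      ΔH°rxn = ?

ΔH°rxn = -463.0 kcal

(1): not needed (C2H5OH(l) appears nowhere else).
(2) reversed (CH3COOH(l) must end up as a reactant): +115.8 kcal
(3) as written (CH3CHO(g) already on the product side): -39.7 kcal
(4) as written (C3H4(g) already on the reactant side): contributes x
-386.9 = (+115.8) + (-39.7) + x
x = (-386.9 − (+76.1)) / (1) = -463.0 kcal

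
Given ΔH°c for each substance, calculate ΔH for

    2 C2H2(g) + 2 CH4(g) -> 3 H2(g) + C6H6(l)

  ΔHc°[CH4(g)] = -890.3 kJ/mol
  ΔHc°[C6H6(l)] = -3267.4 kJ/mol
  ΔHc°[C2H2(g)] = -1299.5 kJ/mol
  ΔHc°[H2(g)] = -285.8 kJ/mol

With combustion enthalpies, reactants minus products:
= [2·(-1299.5) + 2·(-890.3)] − [3·(-285.8) + 1·(-3267.4)]
= -254.8 kJ/mol

ΔH = -254.8 kJ/mol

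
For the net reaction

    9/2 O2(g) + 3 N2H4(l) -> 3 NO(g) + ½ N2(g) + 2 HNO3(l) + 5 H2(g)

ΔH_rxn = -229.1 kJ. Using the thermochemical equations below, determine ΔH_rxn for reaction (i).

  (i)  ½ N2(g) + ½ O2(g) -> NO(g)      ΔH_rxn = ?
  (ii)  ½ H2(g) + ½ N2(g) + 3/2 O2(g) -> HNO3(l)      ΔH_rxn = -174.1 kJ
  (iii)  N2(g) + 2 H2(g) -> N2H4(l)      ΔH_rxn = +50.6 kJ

ΔH_rxn = 90.3 kJ

(i) × 3: contributes 3·x
(ii) × 2: (2)·(-174.1) = -348.2 kJ
(iii) reversed and × 3: (-3)·(+50.6) = -151.8 kJ
-229.1 = (-348.2) + (-151.8) + 3·x
x = (-229.1 − (-500.0)) / (3) = 90.3 kJ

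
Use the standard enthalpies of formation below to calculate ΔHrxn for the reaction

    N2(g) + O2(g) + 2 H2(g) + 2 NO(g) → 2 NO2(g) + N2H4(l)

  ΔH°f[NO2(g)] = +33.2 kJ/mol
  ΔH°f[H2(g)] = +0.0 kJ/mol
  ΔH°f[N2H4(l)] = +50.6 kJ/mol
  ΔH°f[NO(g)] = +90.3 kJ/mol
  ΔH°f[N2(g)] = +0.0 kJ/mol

Products: 2·(+33.2) + 1·(+50.6) = +117.0
Reactants: 1·(+0.0) + 1·(+0.0) + 2·(+0.0) + 2·(+90.3) = +180.6
ΔHrxn = (+117.0) − (+180.6) = -63.6 kJ/mol

ΔHrxn = -63.6 kJ/mol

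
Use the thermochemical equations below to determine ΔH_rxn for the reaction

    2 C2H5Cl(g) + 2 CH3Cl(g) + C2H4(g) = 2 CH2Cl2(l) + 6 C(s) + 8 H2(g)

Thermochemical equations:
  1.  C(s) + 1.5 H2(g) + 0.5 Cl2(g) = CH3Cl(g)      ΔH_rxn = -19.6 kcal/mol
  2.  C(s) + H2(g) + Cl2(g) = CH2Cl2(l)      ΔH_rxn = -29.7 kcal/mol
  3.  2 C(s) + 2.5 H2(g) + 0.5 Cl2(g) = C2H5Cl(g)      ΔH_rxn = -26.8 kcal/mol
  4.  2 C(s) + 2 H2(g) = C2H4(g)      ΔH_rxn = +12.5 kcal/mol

ΔH_rxn = 20.9 kcal/mol

eq. 1 reversed and × 2 (CH3Cl(g) must end up as a reactant; ×2 to match 2 CH3Cl(g) in the target): (-2)·(-19.6) = +39.2 kcal/mol
eq. 2 × 2 (scale by 2 for the 2 CH2Cl2(l)): (2)·(-29.7) = -59.4 kcal/mol
eq. 3 reversed and × 2 (reverse to put C2H5Cl(g) on the reactant side; ×2 to match 2 C2H5Cl(g) in the target): (-2)·(-26.8) = +53.6 kcal/mol
eq. 4 reversed (C2H4(g) must end up as a reactant): -12.5 kcal/mol
ΔH_rxn = (-2)·(-19.6) + (2)·(-29.7) + (-2)·(-26.8) + (-1)·(+12.5) = 20.9 kcal/mol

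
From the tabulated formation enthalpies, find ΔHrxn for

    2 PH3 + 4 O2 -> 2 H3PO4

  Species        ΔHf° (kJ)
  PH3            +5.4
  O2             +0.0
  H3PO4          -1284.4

ΔHrxn = -2579.6 kJ

Products: 2·(-1284.4) = -2568.8
Reactants: 2·(+5.4) + 4·(+0.0) = +10.8
ΔHrxn = (-2568.8) − (+10.8) = -2579.6 kJ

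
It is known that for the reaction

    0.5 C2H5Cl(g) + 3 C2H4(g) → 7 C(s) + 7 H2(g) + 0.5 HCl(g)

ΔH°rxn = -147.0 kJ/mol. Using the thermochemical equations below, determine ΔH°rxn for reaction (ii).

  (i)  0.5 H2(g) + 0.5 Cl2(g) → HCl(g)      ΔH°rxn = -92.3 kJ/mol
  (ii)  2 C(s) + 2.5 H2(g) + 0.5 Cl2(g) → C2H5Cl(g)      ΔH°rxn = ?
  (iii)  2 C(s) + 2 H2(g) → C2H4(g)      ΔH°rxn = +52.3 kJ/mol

ΔH°rxn = -112.1 kJ/mol

(i) × 1/2 (×1/2 to match 1/2 HCl(g) in the target): (1/2)·(-92.3) = -46.15 kJ/mol
(ii) reversed and × 1/2 (C2H5Cl(g) must end up as a reactant; ×1/2 to match 1/2 C2H5Cl(g) in the target): contributes −1/2·x
(iii) reversed and × 3 (C2H4(g) must end up as a reactant; ×3 to match 3 C2H4(g) in the target): (-3)·(+52.3) = -156.9 kJ/mol
-147.0 = (-46.15) + (-156.9) − 1/2·x
x = (-147.0 − (-203.05)) / (-1/2) = -112.1 kJ/mol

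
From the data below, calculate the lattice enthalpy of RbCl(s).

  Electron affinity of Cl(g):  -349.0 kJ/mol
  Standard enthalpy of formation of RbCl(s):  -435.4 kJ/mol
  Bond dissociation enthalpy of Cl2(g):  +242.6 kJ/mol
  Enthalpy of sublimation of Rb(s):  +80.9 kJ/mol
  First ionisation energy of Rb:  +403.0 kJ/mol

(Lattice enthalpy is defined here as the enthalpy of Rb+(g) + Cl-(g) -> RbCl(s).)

ΔHf° = 1·ΔHsub + 1·(ΣIE) + 1/2·D(Cl2) + 1·EA + U
-435.4 = 1·(+80.9) + 1·(+403.0) + 1/2·(+242.6) + 1·(-349.0) + U
U = -435.4 − (+256.2) = -691.6 kJ/mol

U = -691.6 kJ/mol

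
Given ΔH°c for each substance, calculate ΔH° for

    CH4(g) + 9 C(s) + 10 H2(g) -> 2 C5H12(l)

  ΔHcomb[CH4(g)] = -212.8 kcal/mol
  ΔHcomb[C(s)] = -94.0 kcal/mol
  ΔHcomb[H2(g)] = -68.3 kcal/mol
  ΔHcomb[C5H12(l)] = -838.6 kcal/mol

With combustion enthalpies, reactants minus products:
= [1·(-212.8) + 9·(-94.0) + 10·(-68.3)] − [2·(-838.6)]
= -64.6 kcal/mol

ΔH° = -64.6 kcal/mol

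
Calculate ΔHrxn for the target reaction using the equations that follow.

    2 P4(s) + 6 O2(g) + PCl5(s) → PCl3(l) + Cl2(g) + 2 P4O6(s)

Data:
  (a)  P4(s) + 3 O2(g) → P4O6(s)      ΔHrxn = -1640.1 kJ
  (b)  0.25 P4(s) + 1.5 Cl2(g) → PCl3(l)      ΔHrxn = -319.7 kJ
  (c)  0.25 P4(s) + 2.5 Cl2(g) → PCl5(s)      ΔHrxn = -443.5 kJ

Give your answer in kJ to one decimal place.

(a) × 2 (×2 to match 2 P4O6(s) in the target): (2)·(-1640.1) = -3280.2 kJ
(b) as written (PCl3(l) already on the product side): -319.7 kJ
(c) reversed (PCl5(s) must end up as a reactant): +443.5 kJ
ΔHrxn = (-3280.2) + (-319.7) + (+443.5) = -3156.4 kJ

ΔHrxn = -3156.4 kJ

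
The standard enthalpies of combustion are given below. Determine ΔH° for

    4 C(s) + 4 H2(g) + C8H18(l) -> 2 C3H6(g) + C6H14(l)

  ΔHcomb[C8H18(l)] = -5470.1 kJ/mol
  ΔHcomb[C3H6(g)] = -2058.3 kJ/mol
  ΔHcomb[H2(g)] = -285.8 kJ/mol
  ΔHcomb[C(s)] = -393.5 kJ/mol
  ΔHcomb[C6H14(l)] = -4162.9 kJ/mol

With combustion enthalpies, reactants minus products:
= [4·(-393.5) + 4·(-285.8) + 1·(-5470.1)] − [2·(-2058.3) + 1·(-4162.9)]
= 92.2 kJ/mol

ΔH° = 92.2 kJ/mol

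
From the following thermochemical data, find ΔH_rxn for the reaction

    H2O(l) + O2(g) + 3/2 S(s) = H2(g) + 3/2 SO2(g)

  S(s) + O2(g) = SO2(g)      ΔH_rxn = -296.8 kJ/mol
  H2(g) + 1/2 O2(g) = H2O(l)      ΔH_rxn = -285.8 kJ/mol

equation 1 × 3/2: (3/2)·(-296.8) = -445.2 kJ/mol
equation 2 reversed: +285.8 kJ/mol
ΔH_rxn = (3/2)·(-296.8) + (-1)·(-285.8) = -159.4 kJ/mol

ΔH_rxn = -159.4 kJ/mol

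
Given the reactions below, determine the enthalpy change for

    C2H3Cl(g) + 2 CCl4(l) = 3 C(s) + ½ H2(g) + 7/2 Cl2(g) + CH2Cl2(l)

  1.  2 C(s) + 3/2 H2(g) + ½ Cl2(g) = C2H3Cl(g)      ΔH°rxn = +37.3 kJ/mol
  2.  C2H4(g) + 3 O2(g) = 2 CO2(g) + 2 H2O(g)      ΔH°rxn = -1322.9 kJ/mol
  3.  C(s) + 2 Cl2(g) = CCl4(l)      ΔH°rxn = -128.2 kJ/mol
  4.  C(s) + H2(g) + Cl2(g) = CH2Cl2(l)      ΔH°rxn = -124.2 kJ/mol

ΔH°rxn = 94.9 kJ/mol

eq. 1 reversed: -37.3 kJ/mol
eq. 2: not needed.
eq. 3 reversed and × 2: (-2)·(-128.2) = +256.4 kJ/mol
eq. 4 as written: -124.2 kJ/mol
Combining the equations, ΔH°rxn = (-37.3) + (+256.4) + (-124.2) = 94.9 kJ/mol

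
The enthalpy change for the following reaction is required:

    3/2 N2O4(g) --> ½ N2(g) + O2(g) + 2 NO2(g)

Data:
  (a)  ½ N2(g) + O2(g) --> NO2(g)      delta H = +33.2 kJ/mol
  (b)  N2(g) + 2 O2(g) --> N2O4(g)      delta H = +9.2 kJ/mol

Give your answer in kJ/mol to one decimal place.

(a) × 2: (2)·(+33.2) = +66.4 kJ/mol
(b) reversed and × 3/2: (-3/2)·(+9.2) = -13.8 kJ/mol
By Hess's law, delta H = (+66.4) + (-13.8) = 52.6 kJ/mol

delta H = 52.6 kJ/mol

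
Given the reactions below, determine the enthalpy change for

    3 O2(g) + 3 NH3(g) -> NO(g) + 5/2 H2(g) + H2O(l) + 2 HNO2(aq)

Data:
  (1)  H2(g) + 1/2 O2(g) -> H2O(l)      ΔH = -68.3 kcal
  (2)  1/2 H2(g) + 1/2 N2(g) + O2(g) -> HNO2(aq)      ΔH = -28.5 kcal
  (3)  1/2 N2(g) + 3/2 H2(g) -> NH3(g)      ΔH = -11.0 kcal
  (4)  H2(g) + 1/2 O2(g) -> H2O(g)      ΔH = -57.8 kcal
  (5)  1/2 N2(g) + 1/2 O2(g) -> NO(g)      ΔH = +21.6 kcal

ΔH = -70.7 kcal

(1) as written: -68.3 kcal
(2) × 2: (2)·(-28.5) = -57.0 kcal
(3) reversed and × 3: (-3)·(-11.0) = +33.0 kcal
(4): not needed.
(5) as written: +21.6 kcal
ΔH = (-68.3) + (-57.0) + (+33.0) + (+21.6) = -70.7 kcal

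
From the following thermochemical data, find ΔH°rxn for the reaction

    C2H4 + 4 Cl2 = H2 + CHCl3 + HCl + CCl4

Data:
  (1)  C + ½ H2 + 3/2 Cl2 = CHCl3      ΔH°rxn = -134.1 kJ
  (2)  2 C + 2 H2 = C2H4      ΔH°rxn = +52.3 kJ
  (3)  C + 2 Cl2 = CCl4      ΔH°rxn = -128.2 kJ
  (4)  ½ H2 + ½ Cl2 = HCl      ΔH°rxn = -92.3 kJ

(1) as written (CHCl3 already on the product side): -134.1 kJ
(2) reversed (C2H4 must end up as a reactant): -52.3 kJ
(3) as written (CCl4 already on the product side): -128.2 kJ
(4) as written (HCl already on the product side): -92.3 kJ
ΔH°rxn = (1)·(-134.1) + (-1)·(+52.3) + (1)·(-128.2) + (1)·(-92.3) = -406.9 kJ

ΔH°rxn = -406.9 kJ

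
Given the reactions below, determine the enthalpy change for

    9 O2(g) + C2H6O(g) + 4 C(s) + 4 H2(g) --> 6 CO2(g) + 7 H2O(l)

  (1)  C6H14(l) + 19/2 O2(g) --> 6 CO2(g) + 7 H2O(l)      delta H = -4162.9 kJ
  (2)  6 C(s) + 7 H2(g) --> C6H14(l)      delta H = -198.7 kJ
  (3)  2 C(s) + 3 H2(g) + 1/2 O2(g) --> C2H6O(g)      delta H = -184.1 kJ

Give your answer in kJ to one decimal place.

(1) as written: -4162.9 kJ
(2) as written: -198.7 kJ
(3) reversed: +184.1 kJ
delta H = (1)·(-4162.9) + (1)·(-198.7) + (-1)·(-184.1) = -4177.5 kJ

delta H = -4177.5 kJ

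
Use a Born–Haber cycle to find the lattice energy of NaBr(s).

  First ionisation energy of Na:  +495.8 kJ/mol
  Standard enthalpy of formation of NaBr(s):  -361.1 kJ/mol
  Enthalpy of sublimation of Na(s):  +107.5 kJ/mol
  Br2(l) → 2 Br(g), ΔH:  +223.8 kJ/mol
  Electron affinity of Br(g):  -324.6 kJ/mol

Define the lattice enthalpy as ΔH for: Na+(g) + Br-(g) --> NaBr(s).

U = -751.7 kJ/mol

ΔHf° = 1·ΔHsub + 1·(ΣIE) + 1/2·D(Br2) + 1·EA + U
-361.1 = 1·(+107.5) + 1·(+495.8) + 1/2·(+223.8) + 1·(-324.6) + U
U = -361.1 − (+390.6) = -751.7 kJ/mol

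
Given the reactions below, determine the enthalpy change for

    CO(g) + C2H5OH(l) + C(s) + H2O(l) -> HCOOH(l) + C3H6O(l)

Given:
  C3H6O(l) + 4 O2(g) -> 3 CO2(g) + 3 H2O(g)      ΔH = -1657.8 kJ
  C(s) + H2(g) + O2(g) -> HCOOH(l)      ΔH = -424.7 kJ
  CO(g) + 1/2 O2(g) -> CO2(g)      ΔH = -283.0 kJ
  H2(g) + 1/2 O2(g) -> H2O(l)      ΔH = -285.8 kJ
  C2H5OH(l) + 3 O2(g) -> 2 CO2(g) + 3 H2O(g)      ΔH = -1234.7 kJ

ΔH = 1.2 kJ

equation 1 reversed (C3H6O(l) must end up as a product): +1657.8 kJ
equation 2 as written (HCOOH(l) already on the product side): -424.7 kJ
equation 3 as written (CO(g) already on the reactant side): -283.0 kJ
equation 4 reversed (reverse to put H2O(l) on the reactant side): +285.8 kJ
equation 5 as written (C2H5OH(l) already on the reactant side): -1234.7 kJ
Summing the manipulated equations, ΔH = (+1657.8) + (-424.7) + (-283.0) + (+285.8) + (-1234.7) = 1.2 kJ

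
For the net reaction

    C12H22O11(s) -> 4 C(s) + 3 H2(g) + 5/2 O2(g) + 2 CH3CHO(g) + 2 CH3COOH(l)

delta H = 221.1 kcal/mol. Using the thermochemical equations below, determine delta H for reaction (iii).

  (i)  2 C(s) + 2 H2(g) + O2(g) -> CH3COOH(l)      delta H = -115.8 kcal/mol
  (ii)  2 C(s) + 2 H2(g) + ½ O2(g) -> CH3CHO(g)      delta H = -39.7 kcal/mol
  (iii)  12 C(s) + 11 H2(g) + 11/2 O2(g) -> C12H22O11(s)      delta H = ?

(i) × 2 (scale by 2 for the 2 CH3COOH(l)): (2)·(-115.8) = -231.6 kcal/mol
(ii) × 2 (×2 to match 2 CH3CHO(g) in the target): (2)·(-39.7) = -79.4 kcal/mol
(iii) reversed (reverse to put C12H22O11(s) on the reactant side): contributes −x
+221.1 = (-231.6) + (-79.4) − x
x = (+221.1 − (-311.0)) / (-1) = -532.1 kcal/mol

delta H = -532.1 kcal/mol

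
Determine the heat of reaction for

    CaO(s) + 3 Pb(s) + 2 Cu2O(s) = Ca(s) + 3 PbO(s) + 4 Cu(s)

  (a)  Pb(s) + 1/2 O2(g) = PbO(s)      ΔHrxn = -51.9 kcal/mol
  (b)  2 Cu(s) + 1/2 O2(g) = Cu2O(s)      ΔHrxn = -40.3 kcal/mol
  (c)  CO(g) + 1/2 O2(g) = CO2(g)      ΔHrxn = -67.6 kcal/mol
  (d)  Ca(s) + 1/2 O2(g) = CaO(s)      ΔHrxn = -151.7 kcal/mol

(a) × 3: (3)·(-51.9) = -155.7 kcal/mol
(b) reversed and × 2: (-2)·(-40.3) = +80.6 kcal/mol
(c): not needed.
(d) reversed: +151.7 kcal/mol
Summing the manipulated equations, ΔHrxn = (3)·(-51.9) + (-2)·(-40.3) + (-1)·(-151.7) = 76.6 kcal/mol

ΔHrxn = 76.6 kcal/mol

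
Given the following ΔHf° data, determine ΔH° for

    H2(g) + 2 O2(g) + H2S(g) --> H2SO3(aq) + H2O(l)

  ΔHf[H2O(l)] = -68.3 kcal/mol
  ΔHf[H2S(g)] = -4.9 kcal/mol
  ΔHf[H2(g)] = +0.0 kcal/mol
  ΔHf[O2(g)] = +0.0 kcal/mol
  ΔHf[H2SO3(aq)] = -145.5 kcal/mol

ΔH° = -208.9 kcal/mol

Products: 1·(-145.5) + 1·(-68.3) = -213.8
Reactants: 1·(+0.0) + 2·(+0.0) + 1·(-4.9) = -4.9
ΔH° = (-213.8) − (-4.9) = -208.9 kcal/mol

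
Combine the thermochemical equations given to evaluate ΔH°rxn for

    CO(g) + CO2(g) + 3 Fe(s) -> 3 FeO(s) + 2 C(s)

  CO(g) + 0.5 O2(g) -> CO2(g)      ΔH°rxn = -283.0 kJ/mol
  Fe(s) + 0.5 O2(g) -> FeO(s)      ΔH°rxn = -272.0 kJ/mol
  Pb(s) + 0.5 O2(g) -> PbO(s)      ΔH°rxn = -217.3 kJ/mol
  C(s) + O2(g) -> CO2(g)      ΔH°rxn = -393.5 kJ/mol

ΔH°rxn = -312.0 kJ/mol

equation 1 as written (CO(g) already on the reactant side): -283.0 kJ/mol
equation 2 × 3 (scale by 3 for the 3 FeO(s)): (3)·(-272.0) = -816.0 kJ/mol
equation 3: not needed (PbO(s) appears nowhere else).
equation 4 reversed and × 2 (reverse to put C(s) on the product side; ×2 to match 2 C(s) in the target): (-2)·(-393.5) = +787.0 kJ/mol
Combining the equations, ΔH°rxn = (-283.0) + (-816.0) + (+787.0) = -312.0 kJ/mol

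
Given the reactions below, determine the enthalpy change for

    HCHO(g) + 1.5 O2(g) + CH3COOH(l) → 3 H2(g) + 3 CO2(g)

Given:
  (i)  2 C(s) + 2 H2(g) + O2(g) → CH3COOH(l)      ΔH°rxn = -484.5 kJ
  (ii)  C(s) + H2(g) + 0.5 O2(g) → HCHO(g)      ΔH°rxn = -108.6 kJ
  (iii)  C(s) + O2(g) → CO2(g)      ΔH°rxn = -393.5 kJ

ΔH°rxn = -587.4 kJ

(i) reversed: +484.5 kJ
(ii) reversed: +108.6 kJ
(iii) × 3: (3)·(-393.5) = -1180.5 kJ
ΔH°rxn = (-1)·(-484.5) + (-1)·(-108.6) + (3)·(-393.5) = -587.4 kJ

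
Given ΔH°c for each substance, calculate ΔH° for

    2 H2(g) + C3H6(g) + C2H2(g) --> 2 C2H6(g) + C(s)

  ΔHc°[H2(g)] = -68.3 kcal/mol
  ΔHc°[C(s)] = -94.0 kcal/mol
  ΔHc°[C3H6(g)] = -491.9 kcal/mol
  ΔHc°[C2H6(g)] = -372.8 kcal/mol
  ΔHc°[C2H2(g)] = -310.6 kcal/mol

Using ΔH = Σ nΔHc°(reactants) − Σ nΔHc°(products):
= [2·(-68.3) + 1·(-491.9) + 1·(-310.6)] − [2·(-372.8) + 1·(-94.0)]
= -99.5 kcal/mol

ΔH° = -99.5 kcal/mol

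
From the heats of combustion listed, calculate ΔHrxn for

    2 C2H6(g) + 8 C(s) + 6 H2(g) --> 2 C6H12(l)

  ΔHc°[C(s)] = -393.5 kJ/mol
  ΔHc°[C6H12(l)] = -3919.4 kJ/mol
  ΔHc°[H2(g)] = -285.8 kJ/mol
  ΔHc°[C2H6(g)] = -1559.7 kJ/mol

ΔHrxn = -143.4 kJ/mol

With combustion enthalpies, reactants minus products:
= [2·(-1559.7) + 8·(-393.5) + 6·(-285.8)] − [2·(-3919.4)]
= -143.4 kJ/mol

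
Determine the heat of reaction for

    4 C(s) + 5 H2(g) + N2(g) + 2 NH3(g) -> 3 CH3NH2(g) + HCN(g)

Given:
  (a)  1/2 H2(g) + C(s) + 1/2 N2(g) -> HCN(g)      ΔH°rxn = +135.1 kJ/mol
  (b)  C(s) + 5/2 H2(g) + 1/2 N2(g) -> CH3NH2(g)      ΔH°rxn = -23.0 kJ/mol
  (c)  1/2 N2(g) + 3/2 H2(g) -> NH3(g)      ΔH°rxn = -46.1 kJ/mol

ΔH°rxn = 158.3 kJ/mol

(a) as written (HCN(g) already on the product side): +135.1 kJ/mol
(b) × 3 (×3 to match 3 CH3NH2(g) in the target): (3)·(-23.0) = -69.0 kJ/mol
(c) reversed and × 2 (reverse to put NH3(g) on the reactant side; scale by 2 for the 2 NH3(g)): (-2)·(-46.1) = +92.2 kJ/mol
Summing the manipulated equations, ΔH°rxn = (1)·(+135.1) + (3)·(-23.0) + (-2)·(-46.1) = 158.3 kJ/mol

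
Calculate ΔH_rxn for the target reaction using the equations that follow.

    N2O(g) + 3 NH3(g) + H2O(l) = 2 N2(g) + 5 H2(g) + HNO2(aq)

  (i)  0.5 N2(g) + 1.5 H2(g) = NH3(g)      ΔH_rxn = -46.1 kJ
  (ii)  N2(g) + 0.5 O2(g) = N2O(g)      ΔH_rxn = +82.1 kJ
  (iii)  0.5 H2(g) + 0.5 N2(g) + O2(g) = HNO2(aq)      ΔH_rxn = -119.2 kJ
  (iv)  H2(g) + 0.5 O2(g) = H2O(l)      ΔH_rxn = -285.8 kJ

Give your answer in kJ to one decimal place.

ΔH_rxn = 222.8 kJ

(i) reversed and × 3: (-3)·(-46.1) = +138.3 kJ
(ii) reversed: -82.1 kJ
(iii) as written: -119.2 kJ
(iv) reversed: +285.8 kJ
ΔH_rxn = (+138.3) + (-82.1) + (-119.2) + (+285.8) = 222.8 kJ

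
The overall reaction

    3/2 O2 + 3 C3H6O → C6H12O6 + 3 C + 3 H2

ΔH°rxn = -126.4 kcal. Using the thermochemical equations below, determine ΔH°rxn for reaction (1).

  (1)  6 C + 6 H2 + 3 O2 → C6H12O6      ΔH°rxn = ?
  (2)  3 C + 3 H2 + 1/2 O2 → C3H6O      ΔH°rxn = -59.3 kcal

ΔH°rxn = -304.3 kcal

(1) as written: contributes x
(2) reversed and × 3: (-3)·(-59.3) = +177.9 kcal
-126.4 = (+177.9) + x
x = (-126.4 − (+177.9)) / (1) = -304.3 kcal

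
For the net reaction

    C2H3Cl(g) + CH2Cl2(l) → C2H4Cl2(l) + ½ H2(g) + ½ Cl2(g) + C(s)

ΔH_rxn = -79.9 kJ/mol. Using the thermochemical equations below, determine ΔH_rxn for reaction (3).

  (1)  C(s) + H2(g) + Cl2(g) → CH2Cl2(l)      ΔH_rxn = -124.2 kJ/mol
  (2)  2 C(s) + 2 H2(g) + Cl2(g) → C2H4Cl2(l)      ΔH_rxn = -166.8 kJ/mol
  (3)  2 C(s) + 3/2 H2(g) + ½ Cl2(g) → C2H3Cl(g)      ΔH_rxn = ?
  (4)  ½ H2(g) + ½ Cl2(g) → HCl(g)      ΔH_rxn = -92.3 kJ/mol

(1) reversed (reverse to put CH2Cl2(l) on the reactant side): +124.2 kJ/mol
(2) as written (C2H4Cl2(l) already on the product side): -166.8 kJ/mol
(3) reversed (C2H3Cl(g) must end up as a reactant): contributes −x
(4): not needed (HCl(g) appears nowhere else).
-79.9 = (+124.2) + (-166.8) − x
x = (-79.9 − (-42.6)) / (-1) = 37.3 kJ/mol

ΔH_rxn = 37.3 kJ/mol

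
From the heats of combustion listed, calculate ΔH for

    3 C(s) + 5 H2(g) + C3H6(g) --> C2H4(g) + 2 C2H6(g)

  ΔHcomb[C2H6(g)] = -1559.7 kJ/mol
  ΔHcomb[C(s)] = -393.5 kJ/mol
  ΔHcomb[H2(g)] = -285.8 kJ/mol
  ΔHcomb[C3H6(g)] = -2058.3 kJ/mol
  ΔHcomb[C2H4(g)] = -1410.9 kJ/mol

ΔH = -137.5 kJ/mol

With combustion enthalpies, reactants minus products:
= [3·(-393.5) + 5·(-285.8) + 1·(-2058.3)] − [1·(-1410.9) + 2·(-1559.7)]
= -137.5 kJ/mol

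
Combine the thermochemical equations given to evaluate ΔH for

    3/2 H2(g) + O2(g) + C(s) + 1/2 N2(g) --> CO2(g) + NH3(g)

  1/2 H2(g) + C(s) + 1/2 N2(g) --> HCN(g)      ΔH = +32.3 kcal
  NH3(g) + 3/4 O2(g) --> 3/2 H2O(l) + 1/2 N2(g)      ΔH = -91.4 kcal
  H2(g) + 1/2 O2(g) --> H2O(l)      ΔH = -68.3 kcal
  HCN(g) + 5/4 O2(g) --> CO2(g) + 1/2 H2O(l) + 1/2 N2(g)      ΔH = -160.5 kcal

equation 1 as written: +32.3 kcal
equation 2 reversed: +91.4 kcal
equation 3 as written: -68.3 kcal
equation 4 as written: -160.5 kcal
ΔH = (1)·(+32.3) + (-1)·(-91.4) + (1)·(-68.3) + (1)·(-160.5) = -105.1 kcal

ΔH = -105.1 kcal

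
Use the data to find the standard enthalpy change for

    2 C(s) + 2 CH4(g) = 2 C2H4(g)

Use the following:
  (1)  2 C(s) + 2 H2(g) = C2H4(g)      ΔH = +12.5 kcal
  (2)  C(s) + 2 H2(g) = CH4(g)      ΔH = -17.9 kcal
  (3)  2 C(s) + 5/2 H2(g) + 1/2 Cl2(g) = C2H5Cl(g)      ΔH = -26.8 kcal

(1) × 2: (2)·(+12.5) = +25.0 kcal
(2) reversed and × 2: (-2)·(-17.9) = +35.8 kcal
(3): not needed.
ΔH = (2)·(+12.5) + (-2)·(-17.9) = 60.8 kcal

ΔH = 60.8 kcal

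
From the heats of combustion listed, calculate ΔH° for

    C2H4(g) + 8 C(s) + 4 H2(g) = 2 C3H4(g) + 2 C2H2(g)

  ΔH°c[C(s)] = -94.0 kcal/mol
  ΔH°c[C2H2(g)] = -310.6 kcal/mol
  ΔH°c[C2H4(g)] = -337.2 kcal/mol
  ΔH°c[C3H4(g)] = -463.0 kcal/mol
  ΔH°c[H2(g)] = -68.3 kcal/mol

ΔH° = 184.8 kcal/mol

With combustion enthalpies, reactants minus products:
= [1·(-337.2) + 8·(-94.0) + 4·(-68.3)] − [2·(-463.0) + 2·(-310.6)]
= 184.8 kcal/mol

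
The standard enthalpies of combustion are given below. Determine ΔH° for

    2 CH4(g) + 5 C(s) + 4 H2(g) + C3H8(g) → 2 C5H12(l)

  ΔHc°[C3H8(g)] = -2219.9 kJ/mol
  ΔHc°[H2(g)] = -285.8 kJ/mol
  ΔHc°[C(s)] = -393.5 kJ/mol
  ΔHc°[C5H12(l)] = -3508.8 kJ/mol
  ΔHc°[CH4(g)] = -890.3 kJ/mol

Using ΔH = Σ nΔHc°(reactants) − Σ nΔHc°(products):
= [2·(-890.3) + 5·(-393.5) + 4·(-285.8) + 1·(-2219.9)] − [2·(-3508.8)]
= -93.6 kJ/mol

ΔH° = -93.6 kJ/mol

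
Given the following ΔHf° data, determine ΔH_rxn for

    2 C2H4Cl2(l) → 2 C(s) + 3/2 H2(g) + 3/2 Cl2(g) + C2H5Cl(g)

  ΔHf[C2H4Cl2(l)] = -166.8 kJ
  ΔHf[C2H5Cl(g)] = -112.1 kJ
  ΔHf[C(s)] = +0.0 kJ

ΔH_rxn = 221.5 kJ

Products: 2·(+0.0) + 3/2·(+0.0) + 3/2·(+0.0) + 1·(-112.1) = -112.1
Reactants: 2·(-166.8) = -333.6
ΔH_rxn = (-112.1) − (-333.6) = 221.5 kJ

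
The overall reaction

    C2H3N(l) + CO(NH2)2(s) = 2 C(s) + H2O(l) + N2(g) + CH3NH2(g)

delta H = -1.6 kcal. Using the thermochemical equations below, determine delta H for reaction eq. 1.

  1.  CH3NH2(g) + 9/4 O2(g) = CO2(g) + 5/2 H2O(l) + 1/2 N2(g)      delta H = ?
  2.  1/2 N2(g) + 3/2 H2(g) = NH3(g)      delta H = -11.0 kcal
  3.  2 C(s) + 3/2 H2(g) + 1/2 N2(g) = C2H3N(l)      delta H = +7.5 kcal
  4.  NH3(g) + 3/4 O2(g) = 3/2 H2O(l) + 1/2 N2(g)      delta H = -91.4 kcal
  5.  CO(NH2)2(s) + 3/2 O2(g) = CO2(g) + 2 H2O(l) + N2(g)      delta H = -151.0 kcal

eq. 1 reversed: contributes −x
eq. 2 as written: -11.0 kcal
eq. 3 reversed: -7.5 kcal
eq. 4 as written: -91.4 kcal
eq. 5 as written: -151.0 kcal
-1.6 = (-11.0) + (-7.5) + (-91.4) + (-151.0) − x
x = (-1.6 − (-260.9)) / (-1) = -259.3 kcal

delta H = -259.3 kcal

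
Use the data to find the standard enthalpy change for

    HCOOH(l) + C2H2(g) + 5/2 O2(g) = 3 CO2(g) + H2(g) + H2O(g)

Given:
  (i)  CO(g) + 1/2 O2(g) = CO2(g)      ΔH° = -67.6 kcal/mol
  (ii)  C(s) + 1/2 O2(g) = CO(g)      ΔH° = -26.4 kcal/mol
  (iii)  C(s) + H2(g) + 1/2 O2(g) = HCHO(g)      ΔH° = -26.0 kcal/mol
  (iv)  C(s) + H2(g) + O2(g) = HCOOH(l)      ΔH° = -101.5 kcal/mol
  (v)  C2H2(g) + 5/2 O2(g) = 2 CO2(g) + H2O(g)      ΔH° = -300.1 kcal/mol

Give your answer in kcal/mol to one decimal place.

(i) as written: -67.6 kcal/mol
(ii) as written: -26.4 kcal/mol
(iii): not needed.
(iv) reversed: +101.5 kcal/mol
(v) as written: -300.1 kcal/mol
ΔH° = (1)·(-67.6) + (1)·(-26.4) + (-1)·(-101.5) + (1)·(-300.1) = -292.6 kcal/mol

ΔH° = -292.6 kcal/mol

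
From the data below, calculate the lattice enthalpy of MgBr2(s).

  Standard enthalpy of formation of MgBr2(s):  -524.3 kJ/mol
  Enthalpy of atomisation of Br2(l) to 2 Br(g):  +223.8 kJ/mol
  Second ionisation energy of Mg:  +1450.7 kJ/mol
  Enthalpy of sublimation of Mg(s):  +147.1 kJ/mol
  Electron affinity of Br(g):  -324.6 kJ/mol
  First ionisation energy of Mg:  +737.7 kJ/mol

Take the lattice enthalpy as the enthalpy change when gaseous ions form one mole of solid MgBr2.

U = -2434.4 kJ/mol

ΔHf° = 1·ΔHsub + 1·(ΣIE) + 1·D(Br2) + 2·EA + U
-524.3 = 1·(+147.1) + 1·(+2188.4) + 1·(+223.8) + 2·(-324.6) + U
U = -524.3 − (+1910.1) = -2434.4 kJ/mol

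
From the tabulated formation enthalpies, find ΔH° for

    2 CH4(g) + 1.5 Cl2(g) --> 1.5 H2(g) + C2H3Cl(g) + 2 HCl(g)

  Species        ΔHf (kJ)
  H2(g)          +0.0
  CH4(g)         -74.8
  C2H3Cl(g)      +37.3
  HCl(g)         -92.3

Products: 3/2·(+0.0) + 1·(+37.3) + 2·(-92.3) = -147.3
Reactants: 2·(-74.8) + 3/2·(+0.0) = -149.6
ΔH° = (-147.3) − (-149.6) = 2.3 kJ

ΔH° = 2.3 kJ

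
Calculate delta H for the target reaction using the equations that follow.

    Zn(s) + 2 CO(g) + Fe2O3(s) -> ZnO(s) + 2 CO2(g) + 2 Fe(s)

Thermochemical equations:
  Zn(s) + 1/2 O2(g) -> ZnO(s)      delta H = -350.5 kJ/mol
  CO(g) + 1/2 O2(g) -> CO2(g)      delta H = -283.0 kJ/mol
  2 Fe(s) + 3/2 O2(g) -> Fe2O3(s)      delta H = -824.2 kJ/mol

delta H = -92.3 kJ/mol

equation 1 as written: -350.5 kJ/mol
equation 2 × 2: (2)·(-283.0) = -566.0 kJ/mol
equation 3 reversed: +824.2 kJ/mol
By Hess's law, delta H = (-350.5) + (-566.0) + (+824.2) = -92.3 kJ/mol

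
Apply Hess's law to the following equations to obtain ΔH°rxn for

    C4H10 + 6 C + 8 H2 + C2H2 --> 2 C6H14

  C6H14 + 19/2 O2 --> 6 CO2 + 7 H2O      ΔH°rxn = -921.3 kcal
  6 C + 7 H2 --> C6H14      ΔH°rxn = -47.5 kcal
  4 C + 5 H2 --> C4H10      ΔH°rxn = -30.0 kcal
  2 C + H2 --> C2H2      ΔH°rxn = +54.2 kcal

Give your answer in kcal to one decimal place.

equation 1: not needed.
equation 2 × 2: (2)·(-47.5) = -95.0 kcal
equation 3 reversed: +30.0 kcal
equation 4 reversed: -54.2 kcal
By Hess's law, ΔH°rxn = (2)·(-47.5) + (-1)·(-30.0) + (-1)·(+54.2) = -119.2 kcal

ΔH°rxn = -119.2 kcal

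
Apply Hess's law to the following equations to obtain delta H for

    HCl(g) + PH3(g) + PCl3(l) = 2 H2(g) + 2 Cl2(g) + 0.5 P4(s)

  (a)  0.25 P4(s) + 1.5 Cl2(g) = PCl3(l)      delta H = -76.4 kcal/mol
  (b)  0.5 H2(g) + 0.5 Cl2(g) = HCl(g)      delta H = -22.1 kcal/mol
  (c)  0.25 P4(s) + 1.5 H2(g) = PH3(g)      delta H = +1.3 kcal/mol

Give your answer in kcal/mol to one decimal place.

delta H = 97.2 kcal/mol

(a) reversed (PCl3(l) must end up as a reactant): +76.4 kcal/mol
(b) reversed (reverse to put HCl(g) on the reactant side): +22.1 kcal/mol
(c) reversed (reverse to put PH3(g) on the reactant side): -1.3 kcal/mol
Since enthalpy is a state function, delta H = (-1)·(-76.4) + (-1)·(-22.1) + (-1)·(+1.3) = 97.2 kcal/mol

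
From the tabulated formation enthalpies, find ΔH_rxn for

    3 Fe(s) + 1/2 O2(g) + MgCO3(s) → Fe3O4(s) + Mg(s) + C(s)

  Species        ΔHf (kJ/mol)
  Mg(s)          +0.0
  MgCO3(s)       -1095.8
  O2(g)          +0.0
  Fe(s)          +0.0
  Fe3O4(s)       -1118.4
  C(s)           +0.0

ΔH_rxn = -22.6 kJ/mol

Products: 1·(-1118.4) + 1·(+0.0) + 1·(+0.0) = -1118.4
Reactants: 3·(+0.0) + 1/2·(+0.0) + 1·(-1095.8) = -1095.8
ΔH_rxn = (-1118.4) − (-1095.8) = -22.6 kJ/mol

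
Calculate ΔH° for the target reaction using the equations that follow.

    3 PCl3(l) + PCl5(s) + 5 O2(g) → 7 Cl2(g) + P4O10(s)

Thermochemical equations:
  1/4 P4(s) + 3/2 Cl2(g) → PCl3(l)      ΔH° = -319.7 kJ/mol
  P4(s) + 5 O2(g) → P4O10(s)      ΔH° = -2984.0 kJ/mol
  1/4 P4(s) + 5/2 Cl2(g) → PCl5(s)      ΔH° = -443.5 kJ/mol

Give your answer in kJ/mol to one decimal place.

equation 1 reversed and × 3 (PCl3(l) must end up as a reactant; scale by 3 for the 3 PCl3(l)): (-3)·(-319.7) = +959.1 kJ/mol
equation 2 as written (P4O10(s) already on the product side): -2984.0 kJ/mol
equation 3 reversed (reverse to put PCl5(s) on the reactant side): +443.5 kJ/mol
By Hess's law, ΔH° = (+959.1) + (-2984.0) + (+443.5) = -1581.4 kJ/mol

ΔH° = -1581.4 kJ/mol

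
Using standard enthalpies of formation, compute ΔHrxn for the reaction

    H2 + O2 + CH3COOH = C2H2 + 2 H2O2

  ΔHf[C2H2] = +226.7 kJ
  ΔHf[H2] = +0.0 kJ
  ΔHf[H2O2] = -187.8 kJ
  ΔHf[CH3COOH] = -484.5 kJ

ΔH°rxn = Σ nΔHf°(products) − Σ nΔHf°(reactants).
Products: 1·(+226.7) + 2·(-187.8) = -148.9
Reactants: 1·(+0.0) + 1·(+0.0) + 1·(-484.5) = -484.5
ΔHrxn = (-148.9) − (-484.5) = 335.6 kJ

ΔHrxn = 335.6 kJ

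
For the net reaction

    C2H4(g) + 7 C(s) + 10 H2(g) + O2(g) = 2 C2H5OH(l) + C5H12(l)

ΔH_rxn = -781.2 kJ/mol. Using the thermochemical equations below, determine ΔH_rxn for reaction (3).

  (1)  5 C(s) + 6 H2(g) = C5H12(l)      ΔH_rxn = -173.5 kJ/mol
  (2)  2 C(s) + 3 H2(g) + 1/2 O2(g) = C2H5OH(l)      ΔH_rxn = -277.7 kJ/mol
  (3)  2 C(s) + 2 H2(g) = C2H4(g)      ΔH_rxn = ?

ΔH_rxn = 52.3 kJ/mol

(1) as written (C5H12(l) already on the product side): -173.5 kJ/mol
(2) × 2 (×2 to match 2 C2H5OH(l) in the target): (2)·(-277.7) = -555.4 kJ/mol
(3) reversed (C2H4(g) must end up as a reactant): contributes −x
-781.2 = (-173.5) + (-555.4) − x
x = (-781.2 − (-728.9)) / (-1) = 52.3 kJ/mol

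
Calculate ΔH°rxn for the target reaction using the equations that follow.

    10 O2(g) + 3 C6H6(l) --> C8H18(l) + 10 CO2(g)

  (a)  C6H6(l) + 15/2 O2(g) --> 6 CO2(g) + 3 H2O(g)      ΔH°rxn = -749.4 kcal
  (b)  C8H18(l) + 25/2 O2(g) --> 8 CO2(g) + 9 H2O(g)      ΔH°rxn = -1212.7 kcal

(a) × 3: (3)·(-749.4) = -2248.2 kcal
(b) reversed: +1212.7 kcal
By Hess's law, ΔH°rxn = (3)·(-749.4) + (-1)·(-1212.7) = -1035.5 kcal

ΔH°rxn = -1035.5 kcal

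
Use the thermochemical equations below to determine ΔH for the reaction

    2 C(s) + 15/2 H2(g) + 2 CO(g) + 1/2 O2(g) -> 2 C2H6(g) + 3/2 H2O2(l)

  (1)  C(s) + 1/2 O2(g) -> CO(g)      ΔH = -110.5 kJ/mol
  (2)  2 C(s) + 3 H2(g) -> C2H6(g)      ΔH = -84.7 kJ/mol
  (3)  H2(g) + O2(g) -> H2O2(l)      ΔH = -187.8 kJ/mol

(1) reversed and × 2 (CO(g) must end up as a reactant; scale by 2 for the 2 CO(g)): (-2)·(-110.5) = +221.0 kJ/mol
(2) × 2 (×2 to match 2 C2H6(g) in the target): (2)·(-84.7) = -169.4 kJ/mol
(3) × 3/2 (scale by 3/2 for the 3/2 H2O2(l)): (3/2)·(-187.8) = -281.7 kJ/mol
By Hess's law, ΔH = (+221.0) + (-169.4) + (-281.7) = -230.1 kJ/mol

ΔH = -230.1 kJ/mol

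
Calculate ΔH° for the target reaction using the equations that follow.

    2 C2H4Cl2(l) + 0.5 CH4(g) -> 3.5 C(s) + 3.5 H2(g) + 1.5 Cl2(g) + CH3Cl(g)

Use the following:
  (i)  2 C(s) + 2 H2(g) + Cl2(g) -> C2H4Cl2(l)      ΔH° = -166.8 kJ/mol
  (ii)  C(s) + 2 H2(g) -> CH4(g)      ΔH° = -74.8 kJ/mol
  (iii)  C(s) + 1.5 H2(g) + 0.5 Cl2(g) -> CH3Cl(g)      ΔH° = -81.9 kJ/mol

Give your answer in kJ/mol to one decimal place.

ΔH° = 289.1 kJ/mol

(i) reversed and × 2: (-2)·(-166.8) = +333.6 kJ/mol
(ii) reversed and × 1/2: (-1/2)·(-74.8) = +37.4 kJ/mol
(iii) as written: -81.9 kJ/mol
ΔH° = (-2)·(-166.8) + (-1/2)·(-74.8) + (1)·(-81.9) = 289.1 kJ/mol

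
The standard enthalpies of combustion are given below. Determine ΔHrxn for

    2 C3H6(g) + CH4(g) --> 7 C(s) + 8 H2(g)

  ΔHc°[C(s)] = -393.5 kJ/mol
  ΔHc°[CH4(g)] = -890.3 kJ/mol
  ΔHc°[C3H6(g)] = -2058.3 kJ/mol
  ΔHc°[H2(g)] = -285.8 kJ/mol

ΔHrxn = 34.0 kJ/mol

Using ΔH = Σ nΔHc°(reactants) − Σ nΔHc°(products):
= [2·(-2058.3) + 1·(-890.3)] − [7·(-393.5) + 8·(-285.8)]
= 34.0 kJ/mol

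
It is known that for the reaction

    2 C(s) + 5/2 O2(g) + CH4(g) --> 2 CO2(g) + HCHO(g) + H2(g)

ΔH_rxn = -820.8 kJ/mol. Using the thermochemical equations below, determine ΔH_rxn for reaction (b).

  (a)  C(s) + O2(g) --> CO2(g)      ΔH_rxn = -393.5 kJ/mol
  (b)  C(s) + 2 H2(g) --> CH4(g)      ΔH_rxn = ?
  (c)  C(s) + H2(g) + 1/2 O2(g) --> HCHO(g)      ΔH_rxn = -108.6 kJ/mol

(a) × 2: (2)·(-393.5) = -787.0 kJ/mol
(b) reversed: contributes −x
(c) as written: -108.6 kJ/mol
-820.8 = (-787.0) + (-108.6) − x
x = (-820.8 − (-895.6)) / (-1) = -74.8 kJ/mol

ΔH_rxn = -74.8 kJ/mol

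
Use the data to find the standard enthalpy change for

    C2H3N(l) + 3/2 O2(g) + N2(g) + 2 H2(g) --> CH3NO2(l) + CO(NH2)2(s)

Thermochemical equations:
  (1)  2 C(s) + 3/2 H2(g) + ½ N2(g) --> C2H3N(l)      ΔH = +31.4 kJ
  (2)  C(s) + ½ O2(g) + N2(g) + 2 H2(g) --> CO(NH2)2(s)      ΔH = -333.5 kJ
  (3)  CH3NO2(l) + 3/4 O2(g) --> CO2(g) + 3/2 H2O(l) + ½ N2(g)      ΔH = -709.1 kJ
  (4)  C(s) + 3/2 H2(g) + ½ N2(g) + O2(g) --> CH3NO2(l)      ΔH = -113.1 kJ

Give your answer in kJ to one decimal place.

(1) reversed: -31.4 kJ
(2) as written: -333.5 kJ
(3): not needed.
(4) as written: -113.1 kJ
Combining the equations, ΔH = (-1)·(+31.4) + (1)·(-333.5) + (1)·(-113.1) = -478.0 kJ

ΔH = -478.0 kJ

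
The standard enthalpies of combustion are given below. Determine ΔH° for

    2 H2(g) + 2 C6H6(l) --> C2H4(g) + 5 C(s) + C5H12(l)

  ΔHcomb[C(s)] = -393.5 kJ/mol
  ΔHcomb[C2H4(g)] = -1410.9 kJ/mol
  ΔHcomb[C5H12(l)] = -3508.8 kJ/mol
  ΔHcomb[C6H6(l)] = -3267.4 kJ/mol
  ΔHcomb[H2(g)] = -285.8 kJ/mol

Using ΔH = Σ nΔHc°(reactants) − Σ nΔHc°(products):
= [2·(-285.8) + 2·(-3267.4)] − [1·(-1410.9) + 5·(-393.5) + 1·(-3508.8)]
= -219.2 kJ/mol

ΔH° = -219.2 kJ/mol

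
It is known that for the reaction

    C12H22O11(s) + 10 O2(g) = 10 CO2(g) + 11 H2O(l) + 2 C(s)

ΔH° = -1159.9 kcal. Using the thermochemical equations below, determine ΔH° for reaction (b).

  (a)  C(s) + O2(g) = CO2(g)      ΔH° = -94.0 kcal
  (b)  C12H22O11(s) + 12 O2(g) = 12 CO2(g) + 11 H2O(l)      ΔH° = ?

ΔH° = -1347.9 kcal

(a) reversed and × 2: (-2)·(-94.0) = +188.0 kcal
(b) as written: contributes x
-1159.9 = (+188.0) + x
x = (-1159.9 − (+188.0)) / (1) = -1347.9 kcal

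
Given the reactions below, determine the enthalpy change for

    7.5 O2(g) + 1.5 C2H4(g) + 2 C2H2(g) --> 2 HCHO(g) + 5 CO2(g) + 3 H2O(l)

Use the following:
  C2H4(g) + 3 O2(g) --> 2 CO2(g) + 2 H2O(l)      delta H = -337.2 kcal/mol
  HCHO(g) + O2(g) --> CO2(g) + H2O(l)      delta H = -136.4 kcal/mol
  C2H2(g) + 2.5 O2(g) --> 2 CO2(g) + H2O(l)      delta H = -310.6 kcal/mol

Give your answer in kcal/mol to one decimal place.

delta H = -854.2 kcal/mol

equation 1 × 3/2 (×3/2 to match 3/2 C2H4(g) in the target): (3/2)·(-337.2) = -505.8 kcal/mol
equation 2 reversed and × 2 (reverse to put HCHO(g) on the product side; scale by 2 for the 2 HCHO(g)): (-2)·(-136.4) = +272.8 kcal/mol
equation 3 × 2 (scale by 2 for the 2 C2H2(g)): (2)·(-310.6) = -621.2 kcal/mol
Since enthalpy is a state function, delta H = (3/2)·(-337.2) + (-2)·(-136.4) + (2)·(-310.6) = -854.2 kcal/mol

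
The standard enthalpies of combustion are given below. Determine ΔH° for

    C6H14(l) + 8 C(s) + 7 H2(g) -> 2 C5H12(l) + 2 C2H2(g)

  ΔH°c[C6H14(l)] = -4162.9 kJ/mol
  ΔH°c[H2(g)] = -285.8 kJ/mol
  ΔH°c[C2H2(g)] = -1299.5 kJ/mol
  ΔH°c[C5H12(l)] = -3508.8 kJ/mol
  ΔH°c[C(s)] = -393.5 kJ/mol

ΔH° = 305.1 kJ/mol

With combustion enthalpies, reactants minus products:
= [1·(-4162.9) + 8·(-393.5) + 7·(-285.8)] − [2·(-3508.8) + 2·(-1299.5)]
= 305.1 kJ/mol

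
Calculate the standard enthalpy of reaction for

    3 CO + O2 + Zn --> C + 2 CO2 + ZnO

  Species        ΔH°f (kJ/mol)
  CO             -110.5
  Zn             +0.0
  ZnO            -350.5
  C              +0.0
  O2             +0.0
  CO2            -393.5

Products: 1·(+0.0) + 2·(-393.5) + 1·(-350.5) = -1137.5
Reactants: 3·(-110.5) + 1·(+0.0) + 1·(+0.0) = -331.5
ΔHrxn = (-1137.5) − (-331.5) = -806.0 kJ/mol

ΔHrxn = -806.0 kJ/mol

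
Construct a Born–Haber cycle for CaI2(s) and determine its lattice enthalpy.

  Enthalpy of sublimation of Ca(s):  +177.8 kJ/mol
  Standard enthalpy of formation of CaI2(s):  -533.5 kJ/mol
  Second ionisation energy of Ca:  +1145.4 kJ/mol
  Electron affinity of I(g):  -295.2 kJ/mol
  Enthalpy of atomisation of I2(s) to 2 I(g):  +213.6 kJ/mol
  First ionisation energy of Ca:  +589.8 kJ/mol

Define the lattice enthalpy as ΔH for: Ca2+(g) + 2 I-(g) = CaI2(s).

ΔHf° = 1·ΔHsub + 1·(ΣIE) + 1·D(I2) + 2·EA + U
-533.5 = 1·(+177.8) + 1·(+1735.2) + 1·(+213.6) + 2·(-295.2) + U
U = -533.5 − (+1536.2) = -2069.7 kJ/mol

U = -2069.7 kJ/mol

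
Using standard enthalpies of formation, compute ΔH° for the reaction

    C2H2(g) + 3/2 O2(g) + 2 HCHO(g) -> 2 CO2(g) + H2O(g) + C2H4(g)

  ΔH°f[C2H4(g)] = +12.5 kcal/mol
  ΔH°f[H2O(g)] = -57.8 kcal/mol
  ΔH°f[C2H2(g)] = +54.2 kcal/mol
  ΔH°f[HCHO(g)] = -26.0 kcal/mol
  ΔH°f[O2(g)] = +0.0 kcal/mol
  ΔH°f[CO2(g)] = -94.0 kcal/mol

ΔH°rxn = Σ nΔHf°(products) − Σ nΔHf°(reactants).
Products: 2·(-94.0) + 1·(-57.8) + 1·(+12.5) = -233.3
Reactants: 1·(+54.2) + 3/2·(+0.0) + 2·(-26.0) = +2.2
ΔH° = (-233.3) − (+2.2) = -235.5 kcal/mol

ΔH° = -235.5 kcal/mol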